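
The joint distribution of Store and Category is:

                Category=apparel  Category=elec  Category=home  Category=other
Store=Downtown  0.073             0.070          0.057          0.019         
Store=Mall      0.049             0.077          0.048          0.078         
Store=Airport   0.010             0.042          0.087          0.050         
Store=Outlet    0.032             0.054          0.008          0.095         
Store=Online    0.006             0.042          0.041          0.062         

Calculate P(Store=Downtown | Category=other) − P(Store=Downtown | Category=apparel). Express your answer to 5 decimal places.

P(Category=other) = 0.019 + 0.078 + 0.050 + 0.095 + 0.062 = 0.304; P(Store=Downtown | Category=other) = 0.019/0.304 = 0.062500.
P(Category=apparel) = 0.073 + 0.049 + 0.010 + 0.032 + 0.006 = 0.170; P(Store=Downtown | Category=apparel) = 0.073/0.170 = 0.429412.
Difference = -0.36691.

-0.36691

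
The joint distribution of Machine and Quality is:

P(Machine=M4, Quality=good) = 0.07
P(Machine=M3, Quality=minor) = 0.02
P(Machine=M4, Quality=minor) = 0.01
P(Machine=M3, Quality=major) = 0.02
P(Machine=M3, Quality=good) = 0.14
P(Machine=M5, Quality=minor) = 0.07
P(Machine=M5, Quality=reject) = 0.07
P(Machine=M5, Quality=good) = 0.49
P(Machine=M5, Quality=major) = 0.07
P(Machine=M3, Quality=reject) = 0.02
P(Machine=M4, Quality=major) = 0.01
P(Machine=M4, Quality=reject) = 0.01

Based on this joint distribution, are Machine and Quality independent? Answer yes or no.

yes

Every cell satisfies P(Machine,Quality) = P(Machine)·P(Quality). For instance P(Machine=M4) = 0.10, P(Quality=good) = 0.70, and 0.10×0.70 = 0.07 matches the joint entry. So Machine and Quality are independent.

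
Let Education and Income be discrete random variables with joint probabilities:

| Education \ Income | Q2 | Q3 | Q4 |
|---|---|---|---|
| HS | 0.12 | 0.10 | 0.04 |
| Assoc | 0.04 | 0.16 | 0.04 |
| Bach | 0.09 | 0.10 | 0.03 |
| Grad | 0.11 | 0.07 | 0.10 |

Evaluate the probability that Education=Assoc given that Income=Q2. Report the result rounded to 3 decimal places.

P(Income=Q2) = 0.12 + 0.04 + 0.09 + 0.11 = 0.36.
P(Education=Assoc | Income=Q2) = 0.04/0.36 = 0.111.

0.111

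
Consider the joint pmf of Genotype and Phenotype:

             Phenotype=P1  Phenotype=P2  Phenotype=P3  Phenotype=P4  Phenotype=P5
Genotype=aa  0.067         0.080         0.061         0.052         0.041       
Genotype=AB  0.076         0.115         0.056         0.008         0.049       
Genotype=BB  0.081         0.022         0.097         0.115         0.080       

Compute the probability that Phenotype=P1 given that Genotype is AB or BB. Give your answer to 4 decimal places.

0.2246

P(Genotype=AB) = 0.076 + 0.115 + 0.056 + 0.008 + 0.049 = 0.304.
P(Genotype=BB) = 0.081 + 0.022 + 0.097 + 0.115 + 0.080 = 0.395.
P(Genotype ∈ {AB, BB}) = 0.304 + 0.395 = 0.699; P(Phenotype=P1, Genotype ∈ {AB, BB}) = 0.076 + 0.081 = 0.157.
P(Phenotype=P1 | Genotype ∈ {AB, BB}) = 0.157/0.699 = 0.2246.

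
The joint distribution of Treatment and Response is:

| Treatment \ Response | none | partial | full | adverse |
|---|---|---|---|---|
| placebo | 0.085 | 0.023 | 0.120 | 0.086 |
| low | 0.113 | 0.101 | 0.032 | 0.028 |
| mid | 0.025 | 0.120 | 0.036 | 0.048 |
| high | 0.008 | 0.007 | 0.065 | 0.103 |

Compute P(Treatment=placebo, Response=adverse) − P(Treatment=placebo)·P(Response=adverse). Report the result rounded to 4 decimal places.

P(Treatment=placebo) = 0.085 + 0.023 + 0.120 + 0.086 = 0.314.
P(Response=adverse) = 0.086 + 0.028 + 0.048 + 0.103 = 0.265.
P(Treatment=placebo, Response=adverse) − P(Treatment=placebo)P(Response=adverse) = 0.086 − 0.314×0.265 = 0.0028.

0.0028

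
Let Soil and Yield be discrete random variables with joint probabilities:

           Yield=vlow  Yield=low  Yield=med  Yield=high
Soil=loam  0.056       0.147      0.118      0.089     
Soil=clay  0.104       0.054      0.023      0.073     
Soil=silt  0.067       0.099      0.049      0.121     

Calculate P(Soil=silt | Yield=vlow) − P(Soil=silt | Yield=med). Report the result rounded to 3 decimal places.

P(Yield=vlow) = 0.056 + 0.104 + 0.067 = 0.227; P(Soil=silt | Yield=vlow) = 0.067/0.227 = 0.2952.
P(Yield=med) = 0.118 + 0.023 + 0.049 = 0.190; P(Soil=silt | Yield=med) = 0.049/0.190 = 0.2579.
Difference = 0.037.

0.037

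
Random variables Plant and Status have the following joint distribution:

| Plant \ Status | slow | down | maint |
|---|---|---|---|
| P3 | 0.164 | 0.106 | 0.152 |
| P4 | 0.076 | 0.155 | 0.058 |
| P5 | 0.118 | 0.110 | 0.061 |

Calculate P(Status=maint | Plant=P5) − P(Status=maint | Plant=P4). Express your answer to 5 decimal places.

P(Plant=P5) = 0.118 + 0.110 + 0.061 = 0.289; P(Status=maint | Plant=P5) = 0.061/0.289 = 0.211073.
P(Plant=P4) = 0.076 + 0.155 + 0.058 = 0.289; P(Status=maint | Plant=P4) = 0.058/0.289 = 0.200692.
Difference = 0.01038.

0.01038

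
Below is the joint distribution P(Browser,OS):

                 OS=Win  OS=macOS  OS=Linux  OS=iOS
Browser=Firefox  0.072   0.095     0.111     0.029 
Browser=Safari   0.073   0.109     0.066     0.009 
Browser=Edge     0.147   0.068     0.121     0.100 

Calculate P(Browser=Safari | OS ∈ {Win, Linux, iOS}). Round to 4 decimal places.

P(OS=Win) = 0.072 + 0.073 + 0.147 = 0.292.
P(OS=Linux) = 0.111 + 0.066 + 0.121 = 0.298.
P(OS=iOS) = 0.029 + 0.009 + 0.100 = 0.138.
P(OS ∈ {Win, Linux, iOS}) = 0.292 + 0.298 + 0.138 = 0.728; P(Browser=Safari, OS ∈ {Win, Linux, iOS}) = 0.073 + 0.066 + 0.009 = 0.148.
P(Browser=Safari | OS ∈ {Win, Linux, iOS}) = 0.148/0.728 = 0.2033.

0.2033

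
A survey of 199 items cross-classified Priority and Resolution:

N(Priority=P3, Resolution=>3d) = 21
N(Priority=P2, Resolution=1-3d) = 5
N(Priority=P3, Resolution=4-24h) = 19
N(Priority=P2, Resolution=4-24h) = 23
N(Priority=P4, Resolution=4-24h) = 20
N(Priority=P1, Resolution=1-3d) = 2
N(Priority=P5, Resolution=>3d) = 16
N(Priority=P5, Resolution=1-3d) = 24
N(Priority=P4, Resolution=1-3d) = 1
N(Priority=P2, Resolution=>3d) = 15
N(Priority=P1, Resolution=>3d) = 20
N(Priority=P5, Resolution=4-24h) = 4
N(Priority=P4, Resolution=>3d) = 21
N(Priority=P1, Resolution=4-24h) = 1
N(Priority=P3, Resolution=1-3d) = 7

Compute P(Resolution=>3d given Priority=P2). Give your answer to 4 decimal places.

Total with Priority=P2: 23 + 5 + 15 = 43.
P(Resolution=>3d | Priority=P2) = 15/43 = 0.3488.

0.3488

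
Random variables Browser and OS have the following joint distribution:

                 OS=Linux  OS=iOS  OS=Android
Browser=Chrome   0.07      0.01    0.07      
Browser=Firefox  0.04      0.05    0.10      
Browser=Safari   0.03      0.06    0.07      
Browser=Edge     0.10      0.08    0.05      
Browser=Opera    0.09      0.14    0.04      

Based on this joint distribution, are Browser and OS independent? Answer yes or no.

P(Browser=Opera) = 0.27 and P(OS=Android) = 0.33, so their product is 0.0891, but P(Browser=Opera, OS=Android) = 0.04. Since these differ, Browser and OS are not independent.

no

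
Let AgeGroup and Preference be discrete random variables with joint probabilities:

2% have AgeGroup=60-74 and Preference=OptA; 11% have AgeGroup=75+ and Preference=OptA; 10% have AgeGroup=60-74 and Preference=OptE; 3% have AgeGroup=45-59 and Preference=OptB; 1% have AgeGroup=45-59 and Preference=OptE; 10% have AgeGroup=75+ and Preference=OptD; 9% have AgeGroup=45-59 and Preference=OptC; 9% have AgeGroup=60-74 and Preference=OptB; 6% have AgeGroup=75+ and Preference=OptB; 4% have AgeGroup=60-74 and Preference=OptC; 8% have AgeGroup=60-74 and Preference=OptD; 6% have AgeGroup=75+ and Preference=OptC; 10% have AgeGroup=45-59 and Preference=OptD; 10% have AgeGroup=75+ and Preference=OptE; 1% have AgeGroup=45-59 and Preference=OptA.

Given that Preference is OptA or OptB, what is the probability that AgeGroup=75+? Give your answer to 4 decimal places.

0.5313

P(Preference=OptA) = 0.01 + 0.02 + 0.11 = 0.14.
P(Preference=OptB) = 0.03 + 0.09 + 0.06 = 0.18.
P(Preference ∈ {OptA, OptB}) = 0.14 + 0.18 = 0.32; P(AgeGroup=75+, Preference ∈ {OptA, OptB}) = 0.11 + 0.06 = 0.17.
P(AgeGroup=75+ | Preference ∈ {OptA, OptB}) = 0.17/0.32 = 0.5313.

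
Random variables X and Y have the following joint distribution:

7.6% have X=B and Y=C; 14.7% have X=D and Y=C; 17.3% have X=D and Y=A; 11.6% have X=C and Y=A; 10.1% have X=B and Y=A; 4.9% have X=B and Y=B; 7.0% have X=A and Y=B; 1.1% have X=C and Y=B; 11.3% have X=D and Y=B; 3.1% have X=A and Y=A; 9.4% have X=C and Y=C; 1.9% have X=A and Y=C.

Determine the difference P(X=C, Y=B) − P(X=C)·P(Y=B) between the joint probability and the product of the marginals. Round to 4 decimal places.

P(X=C) = 0.116 + 0.011 + 0.094 = 0.221.
P(Y=B) = 0.070 + 0.049 + 0.011 + 0.113 = 0.243.
P(X=C, Y=B) − P(X=C)P(Y=B) = 0.011 − 0.221×0.243 = -0.0427.

-0.0427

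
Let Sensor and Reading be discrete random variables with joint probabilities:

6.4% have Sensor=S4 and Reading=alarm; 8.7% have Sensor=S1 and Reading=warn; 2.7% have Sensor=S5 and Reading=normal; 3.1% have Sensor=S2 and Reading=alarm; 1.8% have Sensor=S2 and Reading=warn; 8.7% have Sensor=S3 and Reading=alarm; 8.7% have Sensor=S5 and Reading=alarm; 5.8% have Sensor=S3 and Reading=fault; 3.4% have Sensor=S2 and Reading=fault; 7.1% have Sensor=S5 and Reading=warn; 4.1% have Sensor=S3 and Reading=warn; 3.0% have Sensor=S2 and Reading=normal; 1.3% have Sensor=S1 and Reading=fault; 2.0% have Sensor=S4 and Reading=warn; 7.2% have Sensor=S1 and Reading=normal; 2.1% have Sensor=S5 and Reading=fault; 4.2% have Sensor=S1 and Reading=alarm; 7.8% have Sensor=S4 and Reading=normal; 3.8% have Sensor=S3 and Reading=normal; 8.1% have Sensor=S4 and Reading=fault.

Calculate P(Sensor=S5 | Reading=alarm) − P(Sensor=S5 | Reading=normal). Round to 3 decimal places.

0.170

P(Reading=alarm) = 0.042 + 0.031 + 0.087 + 0.064 + 0.087 = 0.311; P(Sensor=S5 | Reading=alarm) = 0.087/0.311 = 0.2797.
P(Reading=normal) = 0.072 + 0.030 + 0.038 + 0.078 + 0.027 = 0.245; P(Sensor=S5 | Reading=normal) = 0.027/0.245 = 0.1102.
Difference = 0.170.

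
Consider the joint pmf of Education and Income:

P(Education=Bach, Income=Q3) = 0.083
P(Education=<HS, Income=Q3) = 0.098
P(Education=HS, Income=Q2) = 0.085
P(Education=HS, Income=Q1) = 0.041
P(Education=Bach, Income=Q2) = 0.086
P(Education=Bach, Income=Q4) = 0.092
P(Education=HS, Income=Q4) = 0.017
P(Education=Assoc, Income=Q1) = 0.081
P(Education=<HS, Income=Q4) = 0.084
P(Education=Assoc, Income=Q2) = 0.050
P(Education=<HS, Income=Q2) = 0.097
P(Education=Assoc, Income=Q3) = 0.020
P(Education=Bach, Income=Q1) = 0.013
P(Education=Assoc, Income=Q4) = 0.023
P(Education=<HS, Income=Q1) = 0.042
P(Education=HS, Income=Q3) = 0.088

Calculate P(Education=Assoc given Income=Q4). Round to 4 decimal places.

0.1065

P(Income=Q4) = 0.084 + 0.017 + 0.023 + 0.092 = 0.216.
P(Education=Assoc | Income=Q4) = 0.023/0.216 = 0.1065.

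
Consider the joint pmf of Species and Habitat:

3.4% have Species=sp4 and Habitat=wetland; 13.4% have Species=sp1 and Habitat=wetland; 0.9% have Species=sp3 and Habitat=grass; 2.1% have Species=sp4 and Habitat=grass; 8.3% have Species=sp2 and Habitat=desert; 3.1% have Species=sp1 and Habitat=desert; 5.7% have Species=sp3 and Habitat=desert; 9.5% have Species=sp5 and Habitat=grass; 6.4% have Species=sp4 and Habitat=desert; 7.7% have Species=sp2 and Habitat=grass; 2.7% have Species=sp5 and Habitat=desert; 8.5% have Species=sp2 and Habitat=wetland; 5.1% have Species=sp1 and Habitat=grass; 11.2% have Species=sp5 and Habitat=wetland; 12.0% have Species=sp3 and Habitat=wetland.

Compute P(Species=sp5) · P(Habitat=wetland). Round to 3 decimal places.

P(Species=sp5) = 0.095 + 0.112 + 0.027 = 0.234.
P(Habitat=wetland) = 0.134 + 0.085 + 0.120 + 0.034 + 0.112 = 0.485.
Product: 0.234 × 0.485 = 0.113.

0.113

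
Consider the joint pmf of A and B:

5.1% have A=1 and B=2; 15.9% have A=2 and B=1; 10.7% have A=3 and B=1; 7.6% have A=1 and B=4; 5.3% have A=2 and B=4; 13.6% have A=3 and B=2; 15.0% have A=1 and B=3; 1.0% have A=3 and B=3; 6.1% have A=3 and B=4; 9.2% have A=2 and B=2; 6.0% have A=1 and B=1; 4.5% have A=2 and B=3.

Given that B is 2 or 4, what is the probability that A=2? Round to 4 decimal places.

P(B=2) = 0.051 + 0.092 + 0.136 = 0.279.
P(B=4) = 0.076 + 0.053 + 0.061 = 0.190.
P(B ∈ {2, 4}) = 0.279 + 0.190 = 0.469; P(A=2, B ∈ {2, 4}) = 0.092 + 0.053 = 0.145.
P(A=2 | B ∈ {2, 4}) = 0.145/0.469 = 0.3092.

0.3092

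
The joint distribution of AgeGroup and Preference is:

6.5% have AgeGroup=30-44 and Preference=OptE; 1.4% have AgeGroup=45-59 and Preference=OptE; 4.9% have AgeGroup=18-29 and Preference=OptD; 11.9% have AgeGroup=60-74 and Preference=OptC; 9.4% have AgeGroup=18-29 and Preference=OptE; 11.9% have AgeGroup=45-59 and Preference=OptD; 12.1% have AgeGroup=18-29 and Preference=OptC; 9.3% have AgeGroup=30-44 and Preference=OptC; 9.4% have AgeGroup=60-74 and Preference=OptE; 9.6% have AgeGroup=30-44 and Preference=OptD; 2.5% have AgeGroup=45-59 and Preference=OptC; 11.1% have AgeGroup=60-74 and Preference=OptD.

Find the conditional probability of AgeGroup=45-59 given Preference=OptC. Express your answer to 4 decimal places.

0.0698

P(Preference=OptC) = 0.121 + 0.093 + 0.025 + 0.119 = 0.358.
P(AgeGroup=45-59 | Preference=OptC) = 0.025/0.358 = 0.0698.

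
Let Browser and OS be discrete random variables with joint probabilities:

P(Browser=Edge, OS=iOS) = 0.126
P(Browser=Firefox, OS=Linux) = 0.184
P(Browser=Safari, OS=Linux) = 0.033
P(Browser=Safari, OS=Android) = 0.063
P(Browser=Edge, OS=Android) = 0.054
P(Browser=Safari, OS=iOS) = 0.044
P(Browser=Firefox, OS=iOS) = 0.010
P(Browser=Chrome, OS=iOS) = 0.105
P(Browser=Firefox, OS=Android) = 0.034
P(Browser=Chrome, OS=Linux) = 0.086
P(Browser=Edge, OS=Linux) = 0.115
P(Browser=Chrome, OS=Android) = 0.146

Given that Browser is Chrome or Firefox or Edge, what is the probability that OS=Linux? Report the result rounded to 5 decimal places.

0.44767

P(Browser=Chrome) = 0.086 + 0.105 + 0.146 = 0.337.
P(Browser=Firefox) = 0.184 + 0.010 + 0.034 = 0.228.
P(Browser=Edge) = 0.115 + 0.126 + 0.054 = 0.295.
P(Browser ∈ {Chrome, Firefox, Edge}) = 0.337 + 0.228 + 0.295 = 0.860; P(OS=Linux, Browser ∈ {Chrome, Firefox, Edge}) = 0.086 + 0.184 + 0.115 = 0.385.
P(OS=Linux | Browser ∈ {Chrome, Firefox, Edge}) = 0.385/0.860 = 0.44767.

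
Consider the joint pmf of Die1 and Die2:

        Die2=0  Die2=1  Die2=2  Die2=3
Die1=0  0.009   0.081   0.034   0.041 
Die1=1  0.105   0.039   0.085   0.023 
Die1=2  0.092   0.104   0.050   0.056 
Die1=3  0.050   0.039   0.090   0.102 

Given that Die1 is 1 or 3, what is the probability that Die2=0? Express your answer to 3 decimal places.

P(Die1=1) = 0.105 + 0.039 + 0.085 + 0.023 = 0.252.
P(Die1=3) = 0.050 + 0.039 + 0.090 + 0.102 = 0.281.
P(Die1 ∈ {1, 3}) = 0.252 + 0.281 = 0.533; P(Die2=0, Die1 ∈ {1, 3}) = 0.105 + 0.050 = 0.155.
P(Die2=0 | Die1 ∈ {1, 3}) = 0.155/0.533 = 0.291.

0.291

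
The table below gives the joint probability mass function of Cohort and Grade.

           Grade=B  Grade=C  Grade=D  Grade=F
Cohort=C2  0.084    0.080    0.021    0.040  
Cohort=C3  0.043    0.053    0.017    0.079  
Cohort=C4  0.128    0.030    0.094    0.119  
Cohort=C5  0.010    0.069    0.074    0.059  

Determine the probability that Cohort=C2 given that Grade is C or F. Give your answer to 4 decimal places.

P(Grade=C) = 0.080 + 0.053 + 0.030 + 0.069 = 0.232.
P(Grade=F) = 0.040 + 0.079 + 0.119 + 0.059 = 0.297.
P(Grade ∈ {C, F}) = 0.232 + 0.297 = 0.529; P(Cohort=C2, Grade ∈ {C, F}) = 0.080 + 0.040 = 0.120.
P(Cohort=C2 | Grade ∈ {C, F}) = 0.120/0.529 = 0.2268.

0.2268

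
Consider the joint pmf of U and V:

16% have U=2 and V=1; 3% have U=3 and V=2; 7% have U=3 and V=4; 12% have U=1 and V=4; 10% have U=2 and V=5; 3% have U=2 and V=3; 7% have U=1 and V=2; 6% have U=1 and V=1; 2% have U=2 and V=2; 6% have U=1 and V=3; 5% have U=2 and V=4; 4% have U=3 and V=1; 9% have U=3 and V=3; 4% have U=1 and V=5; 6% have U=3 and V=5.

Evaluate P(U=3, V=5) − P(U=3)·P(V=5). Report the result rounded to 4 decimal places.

0.0020

P(U=3) = 0.04 + 0.03 + 0.09 + 0.07 + 0.06 = 0.29.
P(V=5) = 0.04 + 0.10 + 0.06 = 0.20.
P(U=3, V=5) − P(U=3)P(V=5) = 0.06 − 0.29×0.20 = 0.0020.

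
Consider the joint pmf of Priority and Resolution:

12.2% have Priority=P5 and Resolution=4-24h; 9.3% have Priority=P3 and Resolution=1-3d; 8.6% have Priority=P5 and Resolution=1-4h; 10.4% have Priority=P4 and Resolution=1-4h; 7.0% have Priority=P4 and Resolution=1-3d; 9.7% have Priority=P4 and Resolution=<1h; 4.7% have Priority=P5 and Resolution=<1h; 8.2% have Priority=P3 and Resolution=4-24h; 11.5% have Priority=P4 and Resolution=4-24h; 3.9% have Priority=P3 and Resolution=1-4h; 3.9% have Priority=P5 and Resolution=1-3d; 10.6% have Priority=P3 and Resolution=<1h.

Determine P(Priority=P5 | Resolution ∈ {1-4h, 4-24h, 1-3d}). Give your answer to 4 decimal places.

0.3293

P(Resolution=1-4h) = 0.039 + 0.104 + 0.086 = 0.229.
P(Resolution=4-24h) = 0.082 + 0.115 + 0.122 = 0.319.
P(Resolution=1-3d) = 0.093 + 0.070 + 0.039 = 0.202.
P(Resolution ∈ {1-4h, 4-24h, 1-3d}) = 0.229 + 0.319 + 0.202 = 0.750; P(Priority=P5, Resolution ∈ {1-4h, 4-24h, 1-3d}) = 0.086 + 0.122 + 0.039 = 0.247.
P(Priority=P5 | Resolution ∈ {1-4h, 4-24h, 1-3d}) = 0.247/0.750 = 0.3293.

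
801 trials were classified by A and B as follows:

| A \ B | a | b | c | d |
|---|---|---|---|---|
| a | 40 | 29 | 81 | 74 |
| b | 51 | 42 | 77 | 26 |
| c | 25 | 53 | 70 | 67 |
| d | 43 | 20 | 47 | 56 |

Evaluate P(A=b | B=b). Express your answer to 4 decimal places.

Total with B=b: 29 + 42 + 53 + 20 = 144.
P(A=b | B=b) = 42/144 = 0.2917.

0.2917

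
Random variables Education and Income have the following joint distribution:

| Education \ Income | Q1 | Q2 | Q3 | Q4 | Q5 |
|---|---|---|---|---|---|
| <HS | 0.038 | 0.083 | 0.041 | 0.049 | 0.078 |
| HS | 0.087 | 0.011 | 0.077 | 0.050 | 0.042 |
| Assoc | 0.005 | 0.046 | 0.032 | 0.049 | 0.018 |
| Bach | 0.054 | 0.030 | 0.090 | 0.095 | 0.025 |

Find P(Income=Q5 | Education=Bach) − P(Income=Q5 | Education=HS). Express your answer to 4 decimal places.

P(Education=Bach) = 0.054 + 0.030 + 0.090 + 0.095 + 0.025 = 0.294; P(Income=Q5 | Education=Bach) = 0.025/0.294 = 0.08503.
P(Education=HS) = 0.087 + 0.011 + 0.077 + 0.050 + 0.042 = 0.267; P(Income=Q5 | Education=HS) = 0.042/0.267 = 0.15730.
Difference = -0.0723.

-0.0723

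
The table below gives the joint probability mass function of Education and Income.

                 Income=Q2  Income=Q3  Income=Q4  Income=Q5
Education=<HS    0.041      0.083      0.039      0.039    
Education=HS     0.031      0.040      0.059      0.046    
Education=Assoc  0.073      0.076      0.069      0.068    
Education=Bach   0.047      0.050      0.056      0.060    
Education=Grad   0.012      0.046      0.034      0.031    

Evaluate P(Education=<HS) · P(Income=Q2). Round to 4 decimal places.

P(Education=<HS) = 0.041 + 0.083 + 0.039 + 0.039 = 0.202.
P(Income=Q2) = 0.041 + 0.031 + 0.073 + 0.047 + 0.012 = 0.204.
Product: 0.202 × 0.204 = 0.0412.

0.0412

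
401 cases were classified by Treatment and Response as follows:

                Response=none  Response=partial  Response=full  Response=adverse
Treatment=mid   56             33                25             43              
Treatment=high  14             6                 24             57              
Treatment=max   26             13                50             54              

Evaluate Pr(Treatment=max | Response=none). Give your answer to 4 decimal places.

0.2708

Total with Response=none: 56 + 14 + 26 = 96.
P(Treatment=max | Response=none) = 26/96 = 0.2708.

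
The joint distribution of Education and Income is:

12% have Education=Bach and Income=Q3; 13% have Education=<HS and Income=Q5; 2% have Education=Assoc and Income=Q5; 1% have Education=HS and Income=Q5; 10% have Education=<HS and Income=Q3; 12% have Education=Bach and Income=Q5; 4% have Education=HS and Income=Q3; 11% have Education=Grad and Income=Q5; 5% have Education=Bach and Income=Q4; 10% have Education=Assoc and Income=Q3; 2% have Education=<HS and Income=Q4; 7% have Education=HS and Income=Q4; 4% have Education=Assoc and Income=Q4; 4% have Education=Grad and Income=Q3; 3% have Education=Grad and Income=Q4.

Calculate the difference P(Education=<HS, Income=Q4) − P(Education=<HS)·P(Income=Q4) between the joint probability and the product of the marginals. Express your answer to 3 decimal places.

-0.033

P(Education=<HS) = 0.10 + 0.02 + 0.13 = 0.25.
P(Income=Q4) = 0.02 + 0.07 + 0.04 + 0.05 + 0.03 = 0.21.
P(Education=<HS, Income=Q4) − P(Education=<HS)P(Income=Q4) = 0.02 − 0.25×0.21 = -0.033.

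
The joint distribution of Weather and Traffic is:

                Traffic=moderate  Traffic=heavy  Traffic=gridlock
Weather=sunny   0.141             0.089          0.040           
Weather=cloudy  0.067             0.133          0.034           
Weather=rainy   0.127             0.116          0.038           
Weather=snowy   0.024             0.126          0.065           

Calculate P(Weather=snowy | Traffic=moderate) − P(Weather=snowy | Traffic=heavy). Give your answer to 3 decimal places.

P(Traffic=moderate) = 0.141 + 0.067 + 0.127 + 0.024 = 0.359; P(Weather=snowy | Traffic=moderate) = 0.024/0.359 = 0.0669.
P(Traffic=heavy) = 0.089 + 0.133 + 0.116 + 0.126 = 0.464; P(Weather=snowy | Traffic=heavy) = 0.126/0.464 = 0.2716.
Difference = -0.205.

-0.205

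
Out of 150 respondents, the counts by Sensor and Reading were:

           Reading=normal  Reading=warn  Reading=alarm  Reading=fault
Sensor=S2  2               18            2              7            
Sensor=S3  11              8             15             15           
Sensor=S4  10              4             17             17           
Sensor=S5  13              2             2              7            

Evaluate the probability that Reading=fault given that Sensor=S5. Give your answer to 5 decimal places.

0.29167

Total with Sensor=S5: 13 + 2 + 2 + 7 = 24.
P(Reading=fault | Sensor=S5) = 7/24 = 0.29167.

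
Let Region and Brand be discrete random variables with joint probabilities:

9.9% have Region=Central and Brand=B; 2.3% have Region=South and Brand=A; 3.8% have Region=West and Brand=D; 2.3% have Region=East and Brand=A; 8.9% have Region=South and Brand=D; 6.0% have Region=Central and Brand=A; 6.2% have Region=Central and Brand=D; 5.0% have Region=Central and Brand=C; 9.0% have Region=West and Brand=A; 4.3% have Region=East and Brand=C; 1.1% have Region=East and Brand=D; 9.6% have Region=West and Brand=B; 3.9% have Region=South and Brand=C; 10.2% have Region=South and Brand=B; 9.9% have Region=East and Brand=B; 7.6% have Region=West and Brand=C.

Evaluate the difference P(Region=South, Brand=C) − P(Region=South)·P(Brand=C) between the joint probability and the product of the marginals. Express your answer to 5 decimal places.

P(Region=South) = 0.023 + 0.102 + 0.039 + 0.089 = 0.253.
P(Brand=C) = 0.039 + 0.043 + 0.076 + 0.050 = 0.208.
P(Region=South, Brand=C) − P(Region=South)P(Brand=C) = 0.039 − 0.253×0.208 = -0.01362.

-0.01362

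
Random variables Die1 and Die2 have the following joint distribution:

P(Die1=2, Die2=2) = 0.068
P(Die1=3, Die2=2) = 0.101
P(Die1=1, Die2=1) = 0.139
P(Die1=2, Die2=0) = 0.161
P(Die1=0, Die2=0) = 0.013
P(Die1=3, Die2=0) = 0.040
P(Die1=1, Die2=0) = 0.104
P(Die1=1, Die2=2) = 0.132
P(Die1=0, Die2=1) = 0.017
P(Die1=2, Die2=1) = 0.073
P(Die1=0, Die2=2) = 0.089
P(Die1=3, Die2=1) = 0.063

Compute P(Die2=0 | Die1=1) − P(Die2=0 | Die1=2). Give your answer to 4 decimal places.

P(Die1=1) = 0.104 + 0.139 + 0.132 = 0.375; P(Die2=0 | Die1=1) = 0.104/0.375 = 0.27733.
P(Die1=2) = 0.161 + 0.073 + 0.068 = 0.302; P(Die2=0 | Die1=2) = 0.161/0.302 = 0.53311.
Difference = -0.2558.

-0.2558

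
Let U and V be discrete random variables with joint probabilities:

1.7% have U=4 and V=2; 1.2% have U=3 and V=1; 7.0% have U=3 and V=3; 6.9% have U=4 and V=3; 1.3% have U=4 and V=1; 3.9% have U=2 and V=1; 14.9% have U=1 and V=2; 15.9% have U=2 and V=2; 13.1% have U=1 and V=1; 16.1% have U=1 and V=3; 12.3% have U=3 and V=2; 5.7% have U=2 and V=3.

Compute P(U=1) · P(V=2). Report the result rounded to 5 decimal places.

P(U=1) = 0.131 + 0.149 + 0.161 = 0.441.
P(V=2) = 0.149 + 0.159 + 0.123 + 0.017 = 0.448.
Product: 0.441 × 0.448 = 0.19757.

0.19757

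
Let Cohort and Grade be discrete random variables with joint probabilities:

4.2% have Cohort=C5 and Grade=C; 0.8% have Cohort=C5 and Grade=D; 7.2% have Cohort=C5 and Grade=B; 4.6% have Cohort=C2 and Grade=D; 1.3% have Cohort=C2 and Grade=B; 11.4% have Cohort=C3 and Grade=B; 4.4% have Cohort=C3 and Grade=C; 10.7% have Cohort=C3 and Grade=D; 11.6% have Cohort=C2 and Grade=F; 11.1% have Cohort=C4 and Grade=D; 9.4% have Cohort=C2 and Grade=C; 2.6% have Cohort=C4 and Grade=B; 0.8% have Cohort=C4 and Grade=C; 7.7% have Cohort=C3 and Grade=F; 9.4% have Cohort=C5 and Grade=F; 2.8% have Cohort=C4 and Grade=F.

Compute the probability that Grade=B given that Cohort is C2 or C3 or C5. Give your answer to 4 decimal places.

P(Cohort=C2) = 0.013 + 0.094 + 0.046 + 0.116 = 0.269.
P(Cohort=C3) = 0.114 + 0.044 + 0.107 + 0.077 = 0.342.
P(Cohort=C5) = 0.072 + 0.042 + 0.008 + 0.094 = 0.216.
P(Cohort ∈ {C2, C3, C5}) = 0.269 + 0.342 + 0.216 = 0.827; P(Grade=B, Cohort ∈ {C2, C3, C5}) = 0.013 + 0.114 + 0.072 = 0.199.
P(Grade=B | Cohort ∈ {C2, C3, C5}) = 0.199/0.827 = 0.2406.

0.2406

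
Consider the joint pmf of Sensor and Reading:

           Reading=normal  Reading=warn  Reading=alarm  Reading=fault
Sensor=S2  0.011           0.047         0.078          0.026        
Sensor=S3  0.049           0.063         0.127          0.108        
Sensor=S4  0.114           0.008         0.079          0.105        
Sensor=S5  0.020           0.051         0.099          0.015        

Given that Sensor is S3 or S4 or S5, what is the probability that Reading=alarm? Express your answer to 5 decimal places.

P(Sensor=S3) = 0.049 + 0.063 + 0.127 + 0.108 = 0.347.
P(Sensor=S4) = 0.114 + 0.008 + 0.079 + 0.105 = 0.306.
P(Sensor=S5) = 0.020 + 0.051 + 0.099 + 0.015 = 0.185.
P(Sensor ∈ {S3, S4, S5}) = 0.347 + 0.306 + 0.185 = 0.838; P(Reading=alarm, Sensor ∈ {S3, S4, S5}) = 0.127 + 0.079 + 0.099 = 0.305.
P(Reading=alarm | Sensor ∈ {S3, S4, S5}) = 0.305/0.838 = 0.36396.

0.36396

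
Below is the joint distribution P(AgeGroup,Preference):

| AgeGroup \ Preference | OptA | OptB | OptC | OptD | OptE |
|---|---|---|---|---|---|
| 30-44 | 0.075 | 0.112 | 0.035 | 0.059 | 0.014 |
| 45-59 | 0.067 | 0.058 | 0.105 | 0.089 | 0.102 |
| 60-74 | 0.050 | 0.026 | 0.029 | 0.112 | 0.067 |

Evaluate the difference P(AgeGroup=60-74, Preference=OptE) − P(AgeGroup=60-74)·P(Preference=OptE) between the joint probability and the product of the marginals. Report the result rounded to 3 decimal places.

P(AgeGroup=60-74) = 0.050 + 0.026 + 0.029 + 0.112 + 0.067 = 0.284.
P(Preference=OptE) = 0.014 + 0.102 + 0.067 = 0.183.
P(AgeGroup=60-74, Preference=OptE) − P(AgeGroup=60-74)P(Preference=OptE) = 0.067 − 0.284×0.183 = 0.015.

0.015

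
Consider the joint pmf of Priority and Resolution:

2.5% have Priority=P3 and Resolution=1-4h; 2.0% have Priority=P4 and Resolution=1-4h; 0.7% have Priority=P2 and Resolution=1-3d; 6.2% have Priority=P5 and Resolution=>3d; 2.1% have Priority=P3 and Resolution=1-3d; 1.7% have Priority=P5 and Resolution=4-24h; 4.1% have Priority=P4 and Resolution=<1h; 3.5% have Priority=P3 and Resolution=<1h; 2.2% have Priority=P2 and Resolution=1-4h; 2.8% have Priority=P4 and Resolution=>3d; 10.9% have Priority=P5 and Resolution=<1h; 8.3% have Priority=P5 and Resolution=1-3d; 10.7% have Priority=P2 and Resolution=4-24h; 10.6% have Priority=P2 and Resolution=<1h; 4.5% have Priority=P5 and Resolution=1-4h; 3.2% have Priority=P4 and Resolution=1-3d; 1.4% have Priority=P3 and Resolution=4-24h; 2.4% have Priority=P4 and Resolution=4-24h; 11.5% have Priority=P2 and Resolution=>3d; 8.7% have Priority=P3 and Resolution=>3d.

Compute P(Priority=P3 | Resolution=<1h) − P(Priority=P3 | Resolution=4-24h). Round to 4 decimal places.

P(Resolution=<1h) = 0.106 + 0.035 + 0.041 + 0.109 = 0.291; P(Priority=P3 | Resolution=<1h) = 0.035/0.291 = 0.12027.
P(Resolution=4-24h) = 0.107 + 0.014 + 0.024 + 0.017 = 0.162; P(Priority=P3 | Resolution=4-24h) = 0.014/0.162 = 0.08642.
Difference = 0.0339.

0.0339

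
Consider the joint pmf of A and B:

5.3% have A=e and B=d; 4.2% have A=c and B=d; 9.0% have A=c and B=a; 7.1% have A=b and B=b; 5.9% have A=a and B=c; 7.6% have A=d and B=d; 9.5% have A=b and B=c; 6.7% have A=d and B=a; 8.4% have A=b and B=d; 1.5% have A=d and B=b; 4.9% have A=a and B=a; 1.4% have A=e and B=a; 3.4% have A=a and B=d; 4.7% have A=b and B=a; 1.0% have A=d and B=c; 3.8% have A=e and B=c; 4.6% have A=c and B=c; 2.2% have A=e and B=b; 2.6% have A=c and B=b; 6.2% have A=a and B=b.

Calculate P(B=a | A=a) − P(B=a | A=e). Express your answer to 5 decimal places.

P(A=a) = 0.049 + 0.062 + 0.059 + 0.034 = 0.204; P(B=a | A=a) = 0.049/0.204 = 0.240196.
P(A=e) = 0.014 + 0.022 + 0.038 + 0.053 = 0.127; P(B=a | A=e) = 0.014/0.127 = 0.110236.
Difference = 0.12996.

0.12996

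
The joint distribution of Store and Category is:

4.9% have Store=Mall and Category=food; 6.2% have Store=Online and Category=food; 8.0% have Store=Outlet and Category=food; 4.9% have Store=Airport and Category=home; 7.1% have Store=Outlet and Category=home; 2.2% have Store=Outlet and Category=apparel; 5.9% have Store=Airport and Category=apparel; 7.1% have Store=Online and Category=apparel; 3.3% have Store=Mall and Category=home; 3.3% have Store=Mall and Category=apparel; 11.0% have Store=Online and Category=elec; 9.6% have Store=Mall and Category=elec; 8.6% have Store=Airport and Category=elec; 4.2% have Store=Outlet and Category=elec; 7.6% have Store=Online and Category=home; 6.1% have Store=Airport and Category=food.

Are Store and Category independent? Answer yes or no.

no

P(Store=Outlet) = 0.215 and P(Category=elec) = 0.334, so their product is 0.07181, but P(Store=Outlet, Category=elec) = 0.042. Since these differ, Store and Category are not independent.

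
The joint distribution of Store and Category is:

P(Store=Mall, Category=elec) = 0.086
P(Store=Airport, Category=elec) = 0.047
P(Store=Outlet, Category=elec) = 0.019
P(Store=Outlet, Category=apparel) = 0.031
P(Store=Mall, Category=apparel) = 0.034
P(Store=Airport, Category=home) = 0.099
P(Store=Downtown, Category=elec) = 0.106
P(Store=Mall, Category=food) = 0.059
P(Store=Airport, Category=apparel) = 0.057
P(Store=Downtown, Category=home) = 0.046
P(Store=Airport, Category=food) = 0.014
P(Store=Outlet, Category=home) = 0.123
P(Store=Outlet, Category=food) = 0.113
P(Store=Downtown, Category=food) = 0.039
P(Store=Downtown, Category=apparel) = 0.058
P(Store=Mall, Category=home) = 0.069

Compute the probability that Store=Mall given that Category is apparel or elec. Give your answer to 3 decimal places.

P(Category=apparel) = 0.058 + 0.034 + 0.057 + 0.031 = 0.180.
P(Category=elec) = 0.106 + 0.086 + 0.047 + 0.019 = 0.258.
P(Category ∈ {apparel, elec}) = 0.180 + 0.258 = 0.438; P(Store=Mall, Category ∈ {apparel, elec}) = 0.034 + 0.086 = 0.120.
P(Store=Mall | Category ∈ {apparel, elec}) = 0.120/0.438 = 0.274.

0.274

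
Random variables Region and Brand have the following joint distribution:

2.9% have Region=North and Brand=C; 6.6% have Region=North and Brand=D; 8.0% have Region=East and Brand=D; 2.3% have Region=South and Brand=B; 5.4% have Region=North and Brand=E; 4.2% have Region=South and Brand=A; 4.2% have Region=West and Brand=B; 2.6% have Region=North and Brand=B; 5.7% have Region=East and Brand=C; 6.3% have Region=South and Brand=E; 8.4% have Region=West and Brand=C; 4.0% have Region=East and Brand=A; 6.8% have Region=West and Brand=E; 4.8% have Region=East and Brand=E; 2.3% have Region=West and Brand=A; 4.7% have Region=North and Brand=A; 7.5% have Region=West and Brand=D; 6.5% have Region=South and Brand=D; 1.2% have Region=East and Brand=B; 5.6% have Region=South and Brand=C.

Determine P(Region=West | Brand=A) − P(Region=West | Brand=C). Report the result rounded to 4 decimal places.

-0.2204

P(Brand=A) = 0.047 + 0.042 + 0.040 + 0.023 = 0.152; P(Region=West | Brand=A) = 0.023/0.152 = 0.15132.
P(Brand=C) = 0.029 + 0.056 + 0.057 + 0.084 = 0.226; P(Region=West | Brand=C) = 0.084/0.226 = 0.37168.
Difference = -0.2204.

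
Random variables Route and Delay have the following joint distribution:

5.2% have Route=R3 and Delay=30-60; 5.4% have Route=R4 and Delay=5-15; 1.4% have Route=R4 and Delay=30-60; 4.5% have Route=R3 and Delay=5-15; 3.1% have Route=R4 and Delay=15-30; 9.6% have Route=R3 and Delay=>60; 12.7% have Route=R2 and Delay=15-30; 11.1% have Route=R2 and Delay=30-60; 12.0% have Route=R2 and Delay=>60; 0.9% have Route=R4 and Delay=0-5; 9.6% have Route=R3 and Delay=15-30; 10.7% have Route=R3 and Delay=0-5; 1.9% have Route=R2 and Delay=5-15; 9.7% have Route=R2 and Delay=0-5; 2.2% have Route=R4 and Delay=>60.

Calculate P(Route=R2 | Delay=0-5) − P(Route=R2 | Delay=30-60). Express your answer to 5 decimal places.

P(Delay=0-5) = 0.097 + 0.107 + 0.009 = 0.213; P(Route=R2 | Delay=0-5) = 0.097/0.213 = 0.455399.
P(Delay=30-60) = 0.111 + 0.052 + 0.014 = 0.177; P(Route=R2 | Delay=30-60) = 0.111/0.177 = 0.627119.
Difference = -0.17172.

-0.17172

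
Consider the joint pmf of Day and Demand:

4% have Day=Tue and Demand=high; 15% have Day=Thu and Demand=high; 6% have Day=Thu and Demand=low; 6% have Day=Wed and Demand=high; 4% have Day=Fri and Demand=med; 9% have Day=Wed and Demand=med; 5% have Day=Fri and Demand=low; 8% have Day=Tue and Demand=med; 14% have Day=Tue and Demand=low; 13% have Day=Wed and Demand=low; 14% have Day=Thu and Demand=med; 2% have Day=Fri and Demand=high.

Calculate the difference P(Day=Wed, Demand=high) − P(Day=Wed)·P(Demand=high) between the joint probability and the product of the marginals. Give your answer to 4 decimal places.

-0.0156

P(Day=Wed) = 0.13 + 0.09 + 0.06 = 0.28.
P(Demand=high) = 0.04 + 0.06 + 0.15 + 0.02 = 0.27.
P(Day=Wed, Demand=high) − P(Day=Wed)P(Demand=high) = 0.06 − 0.28×0.27 = -0.0156.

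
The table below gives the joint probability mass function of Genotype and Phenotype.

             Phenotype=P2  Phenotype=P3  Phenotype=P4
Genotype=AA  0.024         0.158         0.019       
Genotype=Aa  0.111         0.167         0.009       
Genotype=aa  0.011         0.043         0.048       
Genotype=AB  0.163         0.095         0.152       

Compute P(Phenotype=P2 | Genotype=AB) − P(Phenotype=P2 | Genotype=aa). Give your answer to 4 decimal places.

0.2897

P(Genotype=AB) = 0.163 + 0.095 + 0.152 = 0.410; P(Phenotype=P2 | Genotype=AB) = 0.163/0.410 = 0.39756.
P(Genotype=aa) = 0.011 + 0.043 + 0.048 = 0.102; P(Phenotype=P2 | Genotype=aa) = 0.011/0.102 = 0.10784.
Difference = 0.2897.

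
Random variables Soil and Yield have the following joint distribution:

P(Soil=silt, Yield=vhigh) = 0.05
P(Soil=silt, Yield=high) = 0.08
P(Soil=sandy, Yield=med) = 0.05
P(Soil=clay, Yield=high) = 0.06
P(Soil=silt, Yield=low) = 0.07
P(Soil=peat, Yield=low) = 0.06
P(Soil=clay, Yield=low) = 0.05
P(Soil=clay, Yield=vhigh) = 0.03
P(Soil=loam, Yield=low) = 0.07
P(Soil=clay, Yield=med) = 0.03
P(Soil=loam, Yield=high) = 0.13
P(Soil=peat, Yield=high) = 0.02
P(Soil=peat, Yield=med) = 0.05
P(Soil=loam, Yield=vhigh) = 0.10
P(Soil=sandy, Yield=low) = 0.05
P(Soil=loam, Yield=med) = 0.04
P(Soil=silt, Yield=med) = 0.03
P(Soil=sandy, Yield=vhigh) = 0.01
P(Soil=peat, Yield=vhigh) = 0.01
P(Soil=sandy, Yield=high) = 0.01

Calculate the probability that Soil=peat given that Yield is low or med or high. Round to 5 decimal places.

P(Yield=low) = 0.05 + 0.07 + 0.05 + 0.07 + 0.06 = 0.30.
P(Yield=med) = 0.05 + 0.04 + 0.03 + 0.03 + 0.05 = 0.20.
P(Yield=high) = 0.01 + 0.13 + 0.06 + 0.08 + 0.02 = 0.30.
P(Yield ∈ {low, med, high}) = 0.30 + 0.20 + 0.30 = 0.80; P(Soil=peat, Yield ∈ {low, med, high}) = 0.06 + 0.05 + 0.02 = 0.13.
P(Soil=peat | Yield ∈ {low, med, high}) = 0.13/0.80 = 0.16250.

0.16250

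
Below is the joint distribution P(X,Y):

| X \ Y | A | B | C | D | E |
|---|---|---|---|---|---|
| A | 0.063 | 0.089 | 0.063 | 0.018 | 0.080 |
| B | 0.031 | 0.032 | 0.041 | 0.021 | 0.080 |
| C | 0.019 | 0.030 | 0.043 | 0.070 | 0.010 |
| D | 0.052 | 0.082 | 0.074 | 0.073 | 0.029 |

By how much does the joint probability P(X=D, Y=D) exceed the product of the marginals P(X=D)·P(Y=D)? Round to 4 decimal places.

0.0166

P(X=D) = 0.052 + 0.082 + 0.074 + 0.073 + 0.029 = 0.310.
P(Y=D) = 0.018 + 0.021 + 0.070 + 0.073 = 0.182.
P(X=D, Y=D) − P(X=D)P(Y=D) = 0.073 − 0.310×0.182 = 0.0166.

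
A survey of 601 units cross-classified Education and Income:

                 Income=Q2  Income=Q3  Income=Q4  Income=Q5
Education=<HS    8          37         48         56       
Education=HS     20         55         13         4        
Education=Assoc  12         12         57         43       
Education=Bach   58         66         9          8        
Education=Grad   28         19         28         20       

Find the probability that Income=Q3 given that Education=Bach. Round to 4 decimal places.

0.4681

Total with Education=Bach: 58 + 66 + 9 + 8 = 141.
P(Income=Q3 | Education=Bach) = 66/141 = 0.4681.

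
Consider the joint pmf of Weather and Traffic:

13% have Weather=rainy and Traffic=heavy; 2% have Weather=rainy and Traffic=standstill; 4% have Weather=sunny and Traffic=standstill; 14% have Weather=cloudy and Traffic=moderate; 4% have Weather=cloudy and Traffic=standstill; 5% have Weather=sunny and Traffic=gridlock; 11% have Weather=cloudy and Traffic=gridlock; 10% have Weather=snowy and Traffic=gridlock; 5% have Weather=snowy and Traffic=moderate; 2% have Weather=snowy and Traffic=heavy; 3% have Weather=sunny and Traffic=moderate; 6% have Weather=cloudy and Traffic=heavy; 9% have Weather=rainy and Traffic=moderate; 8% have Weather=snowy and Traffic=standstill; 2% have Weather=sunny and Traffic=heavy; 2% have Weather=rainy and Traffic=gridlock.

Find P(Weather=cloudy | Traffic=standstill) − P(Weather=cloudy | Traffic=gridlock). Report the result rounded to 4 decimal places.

-0.1706

P(Traffic=standstill) = 0.04 + 0.04 + 0.02 + 0.08 = 0.18; P(Weather=cloudy | Traffic=standstill) = 0.04/0.18 = 0.22222.
P(Traffic=gridlock) = 0.05 + 0.11 + 0.02 + 0.10 = 0.28; P(Weather=cloudy | Traffic=gridlock) = 0.11/0.28 = 0.39286.
Difference = -0.1706.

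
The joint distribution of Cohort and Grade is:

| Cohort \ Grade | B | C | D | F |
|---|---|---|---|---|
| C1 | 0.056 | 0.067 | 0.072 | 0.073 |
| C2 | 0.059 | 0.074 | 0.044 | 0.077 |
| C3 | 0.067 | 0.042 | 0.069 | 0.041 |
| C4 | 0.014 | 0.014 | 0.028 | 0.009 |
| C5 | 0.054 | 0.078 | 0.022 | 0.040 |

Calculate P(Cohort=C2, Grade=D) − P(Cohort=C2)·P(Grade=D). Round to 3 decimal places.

P(Cohort=C2) = 0.059 + 0.074 + 0.044 + 0.077 = 0.254.
P(Grade=D) = 0.072 + 0.044 + 0.069 + 0.028 + 0.022 = 0.235.
P(Cohort=C2, Grade=D) − P(Cohort=C2)P(Grade=D) = 0.044 − 0.254×0.235 = -0.016.

-0.016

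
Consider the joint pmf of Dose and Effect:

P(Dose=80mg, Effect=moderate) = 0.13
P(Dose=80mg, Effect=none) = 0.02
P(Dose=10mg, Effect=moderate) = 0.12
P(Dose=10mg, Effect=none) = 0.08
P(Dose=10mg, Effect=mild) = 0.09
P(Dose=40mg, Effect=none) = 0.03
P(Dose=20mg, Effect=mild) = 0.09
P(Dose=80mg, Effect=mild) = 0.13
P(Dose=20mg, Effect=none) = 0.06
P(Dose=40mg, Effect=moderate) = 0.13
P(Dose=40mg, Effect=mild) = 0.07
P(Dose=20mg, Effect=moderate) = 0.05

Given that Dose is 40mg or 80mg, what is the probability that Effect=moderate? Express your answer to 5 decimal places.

0.50980

P(Dose=40mg) = 0.03 + 0.07 + 0.13 = 0.23.
P(Dose=80mg) = 0.02 + 0.13 + 0.13 = 0.28.
P(Dose ∈ {40mg, 80mg}) = 0.23 + 0.28 = 0.51; P(Effect=moderate, Dose ∈ {40mg, 80mg}) = 0.13 + 0.13 = 0.26.
P(Effect=moderate | Dose ∈ {40mg, 80mg}) = 0.26/0.51 = 0.50980.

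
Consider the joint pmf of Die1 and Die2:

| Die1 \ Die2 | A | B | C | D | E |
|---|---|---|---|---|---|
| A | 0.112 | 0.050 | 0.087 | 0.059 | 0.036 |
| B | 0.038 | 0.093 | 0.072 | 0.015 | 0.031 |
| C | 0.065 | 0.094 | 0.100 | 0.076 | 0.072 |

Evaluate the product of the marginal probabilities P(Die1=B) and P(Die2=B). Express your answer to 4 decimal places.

0.0590

P(Die1=B) = 0.038 + 0.093 + 0.072 + 0.015 + 0.031 = 0.249.
P(Die2=B) = 0.050 + 0.093 + 0.094 = 0.237.
Product: 0.249 × 0.237 = 0.0590.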